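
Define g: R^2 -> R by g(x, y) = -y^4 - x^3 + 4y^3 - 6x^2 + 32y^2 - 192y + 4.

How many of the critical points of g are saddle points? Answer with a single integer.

3

g separates as a function of x plus a function of y, so ∇g=0 decouples.
∂g/∂x = -3x(x + 4) = 0 at x ∈ {-4, 0}; ∂g/∂y = -4(y - 4)(y - 3)(y + 4) = 0 at y ∈ {-4, 3, 4}.
The Hessian is diagonal: diag(g_xx, g_yy). Second derivatives: g_xx(-4)=12, g_xx(0)=-12; g_yy(-4)=-224, g_yy(3)=28, g_yy(4)=-32.
Saddle points occur where the two diagonal entries have opposite signs: (-4, -4), (-4, 4), (0, 3). Count: 3.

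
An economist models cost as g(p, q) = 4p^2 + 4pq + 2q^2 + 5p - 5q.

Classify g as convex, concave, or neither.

convex

g is quadratic, so its Hessian is the constant matrix H = [[8, 4], [4, 4]].
det(H) = 16, tr(H) = 12.
det(H) > 0 and tr(H) > 0, so H is positive definite everywhere: convex.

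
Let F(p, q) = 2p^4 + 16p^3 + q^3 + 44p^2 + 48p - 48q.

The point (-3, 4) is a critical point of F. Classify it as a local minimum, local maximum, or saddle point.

local minimum

The mixed partial ∂²F/∂p∂q is 0, so the Hessian at any point is diag(F_pp, F_qq) = diag(8(3p^2 + 12p + 11), 6q).
At (-3, 4): H = diag(16, 24).
Both eigenvalues are positive, so H is positive definite: a local minimum.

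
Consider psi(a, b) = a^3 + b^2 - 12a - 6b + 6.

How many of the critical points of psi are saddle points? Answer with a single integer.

psi separates as a function of a plus a function of b, so ∇psi=0 decouples.
∂psi/∂a = 3(a - 2)(a + 2) = 0 at a ∈ {-2, 2}; ∂psi/∂b = 2(b - 3) = 0 at b ∈ {3}.
The Hessian is diagonal: diag(psi_aa, psi_bb). Second derivatives: psi_aa(-2)=-12, psi_aa(2)=12; psi_bb(3)=2.
Saddle points occur where the two diagonal entries have opposite signs: (-2, 3). Count: 1.

1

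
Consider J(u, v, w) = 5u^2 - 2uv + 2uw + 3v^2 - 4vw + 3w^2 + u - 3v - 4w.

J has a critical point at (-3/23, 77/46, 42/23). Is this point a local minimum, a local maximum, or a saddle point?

The Hessian is constant: H = [[10, -2, 2], [-2, 6, -4], [2, -4, 6]].
Leading principal minors: Δ₁ = 10, Δ₂ = 56, Δ₃ = 184.
All leading minors are positive, so H is positive definite: a local minimum.

local minimum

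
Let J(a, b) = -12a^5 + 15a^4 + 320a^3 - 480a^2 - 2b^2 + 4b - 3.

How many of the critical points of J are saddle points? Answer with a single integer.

2

J separates as a function of a plus a function of b, so ∇J=0 decouples.
∂J/∂a = -60a(a - 4)(a - 1)(a + 4) = 0 at a ∈ {-4, 0, 1, 4}; ∂J/∂b = -4(b - 1) = 0 at b ∈ {1}.
The Hessian is diagonal: diag(J_aa, J_bb). Second derivatives: J_aa(-4)=9600, J_aa(0)=-960, J_aa(1)=900, J_aa(4)=-5760; J_bb(1)=-4.
Saddle points occur where the two diagonal entries have opposite signs: (-4, 1), (1, 1). Count: 2.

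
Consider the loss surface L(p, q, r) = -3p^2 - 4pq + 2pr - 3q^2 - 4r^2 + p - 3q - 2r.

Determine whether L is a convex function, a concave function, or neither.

L is quadratic, so its Hessian is the constant matrix H = [[-6, -4, 2], [-4, -6, 0], [2, 0, -8]].
Leading principal minors: -6, 20, -136.
Signs alternate −, +, − ⇒ H ≺ 0 ⇒ concave.

concave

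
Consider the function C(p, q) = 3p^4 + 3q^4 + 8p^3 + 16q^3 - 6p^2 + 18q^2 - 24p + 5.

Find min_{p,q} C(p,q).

C(p,q) separates as A(p) + B(q) + 5, so its minimum is min A + min B + 5.
A'(p) = 12(p - 1)(p + 1)(p + 2) vanishes at p ∈ {-2, -1, 1}; B'(q) = 12q(q + 1)(q + 3) vanishes at q ∈ {-3, -1, 0}.
Local minima of A (where A''>0): A(-2)=8, A(1)=-19. Local minima of B: B(-3)=-27, B(0)=0.
So the global minimum of C is A(1) + B(-3) + 5 = -19 − 27 + 5 = -41, attained at (1, -3).

-41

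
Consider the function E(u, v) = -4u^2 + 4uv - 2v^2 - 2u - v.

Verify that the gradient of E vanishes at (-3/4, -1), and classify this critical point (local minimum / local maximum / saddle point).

local maximum

∇E = (-8u + 4v - 2, 4u - 4v - 1); substituting (-3/4, -1) gives ∇E = (0, 0), so (-3/4, -1) is indeed a critical point.
The Hessian of E is constant: H = [[-8, 4], [4, -4]].
det(H) = (-8)·(-4) − 4² = 16.
det(H) > 0 and tr(H) = -12 < 0, so H is negative definite and the point is a local maximum.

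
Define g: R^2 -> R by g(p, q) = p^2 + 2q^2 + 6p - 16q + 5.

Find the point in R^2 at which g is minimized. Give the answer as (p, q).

(-3, 4)

g(p,q) separates as A(p) + B(q) + 5, so its minimum is min A + min B + 5.
A'(p) = 2p + 6 vanishes at p ∈ {-3}; B'(q) = 4q - 16 vanishes at q ∈ {4}.
Local minima of A (where A''>0): A(-3)=-9. Local minima of B: B(4)=-32.
So the global minimum of g is A(-3) + B(4) + 5 = -9 − 32 + 5 = -36, attained at (-3, 4).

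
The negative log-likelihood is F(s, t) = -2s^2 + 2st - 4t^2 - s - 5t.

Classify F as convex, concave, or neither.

concave

F is quadratic, so its Hessian is the constant matrix H = [[-4, 2], [2, -8]].
det(H) = 28, tr(H) = -12.
det(H) > 0 and tr(H) < 0, so H is negative definite everywhere: concave.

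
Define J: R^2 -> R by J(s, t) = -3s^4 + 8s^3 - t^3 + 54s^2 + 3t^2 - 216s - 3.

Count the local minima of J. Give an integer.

J separates as a function of s plus a function of t, so ∇J=0 decouples.
∂J/∂s = -12(s - 3)(s - 2)(s + 3) = 0 at s ∈ {-3, 2, 3}; ∂J/∂t = -3t(t - 2) = 0 at t ∈ {0, 2}.
The Hessian is diagonal: diag(J_ss, J_tt). Second derivatives: J_ss(-3)=-360, J_ss(2)=60, J_ss(3)=-72; J_tt(0)=6, J_tt(2)=-6.
Local minima occur where both diagonal entries positive: (2, 0). Count: 1.

1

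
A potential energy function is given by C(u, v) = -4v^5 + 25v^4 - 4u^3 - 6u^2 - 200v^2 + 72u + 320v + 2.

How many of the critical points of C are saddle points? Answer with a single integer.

C separates as a function of u plus a function of v, so ∇C=0 decouples.
∂C/∂u = -12(u - 2)(u + 3) = 0 at u ∈ {-3, 2}; ∂C/∂v = -20(v - 4)(v - 2)(v - 1)(v + 2) = 0 at v ∈ {-2, 1, 2, 4}.
The Hessian is diagonal: diag(C_uu, C_vv). Second derivatives: C_uu(-3)=60, C_uu(2)=-60; C_vv(-2)=1440, C_vv(1)=-180, C_vv(2)=160, C_vv(4)=-720.
Saddle points occur where the two diagonal entries have opposite signs: (-3, 1), (-3, 4), (2, -2), (2, 2). Count: 4.

4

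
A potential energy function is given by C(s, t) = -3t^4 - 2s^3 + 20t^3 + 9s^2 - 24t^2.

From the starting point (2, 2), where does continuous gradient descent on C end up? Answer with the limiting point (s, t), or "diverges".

(0, 1)

C is separable, so gradient descent decouples: s follows -∂C/∂s, t follows -∂C/∂t.
∂C/∂s = -6s(s - 3); at s=2 this is 12, so s decreases.
∂C/∂t = -12t(t - 4)(t - 1); at t=2 this is 48, so t decreases.
s converges to its nearest critical value 0 (a local min of the s-part); t converges to 1. The iterate converges to (0, 1).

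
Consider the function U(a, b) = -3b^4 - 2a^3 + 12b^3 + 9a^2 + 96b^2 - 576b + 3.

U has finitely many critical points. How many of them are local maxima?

U separates as a function of a plus a function of b, so ∇U=0 decouples.
∂U/∂a = -6a(a - 3) = 0 at a ∈ {0, 3}; ∂U/∂b = -12(b - 4)(b - 3)(b + 4) = 0 at b ∈ {-4, 3, 4}.
The Hessian is diagonal: diag(U_aa, U_bb). Second derivatives: U_aa(0)=18, U_aa(3)=-18; U_bb(-4)=-672, U_bb(3)=84, U_bb(4)=-96.
Local maxima occur where both diagonal entries negative: (3, -4), (3, 4). Count: 2.

2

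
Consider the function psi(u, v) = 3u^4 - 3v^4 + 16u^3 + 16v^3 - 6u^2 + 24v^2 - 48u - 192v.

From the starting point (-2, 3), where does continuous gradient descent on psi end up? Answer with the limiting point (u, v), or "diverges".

(-4, 2)

psi is separable, so gradient descent decouples: u follows -∂psi/∂u, v follows -∂psi/∂v.
∂psi/∂u = 12(u - 1)(u + 1)(u + 4); at u=-2 this is 72, so u decreases.
∂psi/∂v = -12(v - 4)(v - 2)(v + 2); at v=3 this is 60, so v decreases.
u converges to its nearest critical value -4 (a local min of the u-part); v converges to 2. The iterate converges to (-4, 2).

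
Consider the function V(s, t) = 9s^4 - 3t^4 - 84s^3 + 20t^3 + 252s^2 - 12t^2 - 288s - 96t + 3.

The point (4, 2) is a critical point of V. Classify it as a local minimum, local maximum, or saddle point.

local minimum

The mixed partial ∂²V/∂s∂t is 0, so the Hessian at any point is diag(V_ss, V_tt) = diag(36(3s^2 - 14s + 14), 12(-3t^2 + 10t - 2)).
At (4, 2): H = diag(216, 72).
Both eigenvalues are positive, so H is positive definite: a local minimum.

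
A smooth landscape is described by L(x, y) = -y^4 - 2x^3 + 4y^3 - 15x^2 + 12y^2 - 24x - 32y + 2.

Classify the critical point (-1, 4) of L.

local maximum

The mixed partial ∂²L/∂x∂y is 0, so the Hessian at any point is diag(L_xx, L_yy) = diag(-6(2x + 5), 12(-y^2 + 2y + 2)).
At (-1, 4): H = diag(-18, -72).
Both eigenvalues are negative, so H is negative definite: a local maximum.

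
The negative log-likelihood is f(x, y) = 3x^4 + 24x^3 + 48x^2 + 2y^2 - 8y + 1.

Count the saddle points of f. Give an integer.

1

f separates as a function of x plus a function of y, so ∇f=0 decouples.
∂f/∂x = 12x(x + 2)(x + 4) = 0 at x ∈ {-4, -2, 0}; ∂f/∂y = 4(y - 2) = 0 at y ∈ {2}.
The Hessian is diagonal: diag(f_xx, f_yy). Second derivatives: f_xx(-4)=96, f_xx(-2)=-48, f_xx(0)=96; f_yy(2)=4.
Saddle points occur where the two diagonal entries have opposite signs: (-2, 2). Count: 1.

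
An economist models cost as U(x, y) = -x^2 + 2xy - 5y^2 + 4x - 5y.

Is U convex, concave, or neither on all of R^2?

concave

U is quadratic, so its Hessian is the constant matrix H = [[-2, 2], [2, -10]].
det(H) = 16, tr(H) = -12.
det(H) > 0 and tr(H) < 0, so H is negative definite everywhere: concave.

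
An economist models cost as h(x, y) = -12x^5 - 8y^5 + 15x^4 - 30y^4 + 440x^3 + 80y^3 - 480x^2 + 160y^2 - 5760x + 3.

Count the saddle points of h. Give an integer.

h separates as a function of x plus a function of y, so ∇h=0 decouples.
∂h/∂x = -60(x - 4)(x - 3)(x + 2)(x + 4) = 0 at x ∈ {-4, -2, 3, 4}; ∂h/∂y = -40y(y - 2)(y + 1)(y + 4) = 0 at y ∈ {-4, -1, 0, 2}.
The Hessian is diagonal: diag(h_xx, h_yy). Second derivatives: h_xx(-4)=6720, h_xx(-2)=-3600, h_xx(3)=2100, h_xx(4)=-2880; h_yy(-4)=2880, h_yy(-1)=-360, h_yy(0)=320, h_yy(2)=-1440.
Saddle points occur where the two diagonal entries have opposite signs: (-4, -1), (-4, 2), (-2, -4), (-2, 0), (3, -1), (3, 2), (4, -4), (4, 0). Count: 8.

8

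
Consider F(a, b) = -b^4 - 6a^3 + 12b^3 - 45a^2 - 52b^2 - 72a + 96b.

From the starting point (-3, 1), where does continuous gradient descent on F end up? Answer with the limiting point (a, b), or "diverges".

diverges

F is separable, so gradient descent decouples: a follows -∂F/∂a, b follows -∂F/∂b.
∂F/∂a = -18(a + 1)(a + 4); at a=-3 this is 36, so a decreases.
∂F/∂b = -4(b - 4)(b - 3)(b - 2); at b=1 this is 24, so b decreases.
The b-coordinate has no critical point in that direction and runs off to infinity.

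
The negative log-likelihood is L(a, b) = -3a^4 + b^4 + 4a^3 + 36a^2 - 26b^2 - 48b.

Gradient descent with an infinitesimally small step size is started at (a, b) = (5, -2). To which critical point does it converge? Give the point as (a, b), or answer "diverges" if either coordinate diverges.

diverges

L is separable, so gradient descent decouples: a follows -∂L/∂a, b follows -∂L/∂b.
∂L/∂a = -12a(a - 3)(a + 2); at a=5 this is -840, so a increases.
∂L/∂b = 4(b - 4)(b + 1)(b + 3); at b=-2 this is 24, so b decreases.
The a-coordinate has no critical point in that direction and runs off to infinity.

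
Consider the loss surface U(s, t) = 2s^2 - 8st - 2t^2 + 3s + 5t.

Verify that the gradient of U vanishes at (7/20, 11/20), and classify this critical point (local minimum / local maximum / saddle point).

saddle point

∇U = (4s - 8t + 3, -8s - 4t + 5); substituting (7/20, 11/20) gives ∇U = (0, 0), so (7/20, 11/20) is indeed a critical point.
The Hessian of U is constant: H = [[4, -8], [-8, -4]].
det(H) = 4·(-4) − (-8)² = -80.
Since det(H) < 0, H is indefinite and the critical point is a saddle point.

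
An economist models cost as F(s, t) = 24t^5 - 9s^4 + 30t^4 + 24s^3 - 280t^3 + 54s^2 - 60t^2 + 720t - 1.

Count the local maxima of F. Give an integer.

F separates as a function of s plus a function of t, so ∇F=0 decouples.
∂F/∂s = -36s(s - 3)(s + 1) = 0 at s ∈ {-1, 0, 3}; ∂F/∂t = 120(t - 2)(t - 1)(t + 1)(t + 3) = 0 at t ∈ {-3, -1, 1, 2}.
The Hessian is diagonal: diag(F_ss, F_tt). Second derivatives: F_ss(-1)=-144, F_ss(0)=108, F_ss(3)=-432; F_tt(-3)=-4800, F_tt(-1)=1440, F_tt(1)=-960, F_tt(2)=1800.
Local maxima occur where both diagonal entries negative: (-1, -3), (-1, 1), (3, -3), (3, 1). Count: 4.

4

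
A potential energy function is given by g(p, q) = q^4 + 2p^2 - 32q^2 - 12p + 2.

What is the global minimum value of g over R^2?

g(p,q) separates as A(p) + B(q) + 2, so its minimum is min A + min B + 2.
A'(p) = 4p - 12 vanishes at p ∈ {3}; B'(q) = 4q(q - 4)(q + 4) vanishes at q ∈ {-4, 0, 4}.
Local minima of A (where A''>0): A(3)=-18. Local minima of B: B(-4)=-256, B(4)=-256.
So the global minimum of g is A(3) + B(-4) + 2 = -18 − 256 + 2 = -272, attained at (3, -4).

-272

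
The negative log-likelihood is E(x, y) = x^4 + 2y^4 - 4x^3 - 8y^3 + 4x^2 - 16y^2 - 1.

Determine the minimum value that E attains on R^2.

E(x,y) separates as P(x) + Q(y) − 1, so its minimum is min P + min Q − 1.
P'(x) = 4x(x - 2)(x - 1) vanishes at x ∈ {0, 1, 2}; Q'(y) = 8y(y - 4)(y + 1) vanishes at y ∈ {-1, 0, 4}.
Local minima of P (where P''>0): P(0)=0, P(2)=0. Local minima of Q: Q(-1)=-6, Q(4)=-256.
So the global minimum of E is P(0) + Q(4) − 1 = 0 − 256 − 1 = -257, attained at (0, 4).

-257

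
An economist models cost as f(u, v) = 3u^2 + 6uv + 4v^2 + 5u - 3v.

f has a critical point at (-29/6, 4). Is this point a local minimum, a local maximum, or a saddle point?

local minimum

The Hessian of f is constant: H = [[6, 6], [6, 8]].
det(H) = 6·8 − 6² = 12.
det(H) > 0 and tr(H) = 14 > 0, so H is positive definite and the point is a local minimum.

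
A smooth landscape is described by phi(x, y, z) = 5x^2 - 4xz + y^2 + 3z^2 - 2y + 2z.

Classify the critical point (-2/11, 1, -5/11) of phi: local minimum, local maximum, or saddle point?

local minimum

The Hessian is constant: H = [[10, 0, -4], [0, 2, 0], [-4, 0, 6]].
Leading principal minors: Δ₁ = 10, Δ₂ = 20, Δ₃ = 88.
All leading minors are positive, so H is positive definite: a local minimum.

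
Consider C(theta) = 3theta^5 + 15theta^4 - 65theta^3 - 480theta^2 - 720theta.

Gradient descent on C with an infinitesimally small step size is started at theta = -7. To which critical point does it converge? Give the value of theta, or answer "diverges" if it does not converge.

C'(theta) = 15(theta - 4)(theta + 1)(theta + 3)(theta + 4), so C'(-7) = 11880.
Gradient descent moves in the -C' direction, i.e. theta is decreasing.
There is no critical point below theta=-7, and C' keeps the same sign, so the iterate runs off to −∞.

diverges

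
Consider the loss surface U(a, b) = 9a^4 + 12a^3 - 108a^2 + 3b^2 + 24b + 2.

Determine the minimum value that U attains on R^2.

-613

U(a,b) separates as P(a) + Q(b) + 2, so its minimum is min P + min Q + 2.
P'(a) = 36a(a - 2)(a + 3) vanishes at a ∈ {-3, 0, 2}; Q'(b) = 6b + 24 vanishes at b ∈ {-4}.
Local minima of P (where P''>0): P(-3)=-567, P(2)=-192. Local minima of Q: Q(-4)=-48.
So the global minimum of U is P(-3) + Q(-4) + 2 = -567 − 48 + 2 = -613, attained at (-3, -4).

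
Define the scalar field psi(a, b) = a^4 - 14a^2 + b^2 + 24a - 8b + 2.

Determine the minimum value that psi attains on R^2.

-131

psi(a,b) separates as P(a) + Q(b) + 2, so its minimum is min P + min Q + 2.
P'(a) = 4(a - 2)(a - 1)(a + 3) vanishes at a ∈ {-3, 1, 2}; Q'(b) = 2b - 8 vanishes at b ∈ {4}.
Local minima of P (where P''>0): P(-3)=-117, P(2)=8. Local minima of Q: Q(4)=-16.
So the global minimum of psi is P(-3) + Q(4) + 2 = -117 − 16 + 2 = -131, attained at (-3, 4).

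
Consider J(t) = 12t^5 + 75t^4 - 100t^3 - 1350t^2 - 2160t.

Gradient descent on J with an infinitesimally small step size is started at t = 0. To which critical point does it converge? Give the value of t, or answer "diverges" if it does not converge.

J'(t) = 60(t - 3)(t + 1)(t + 3)(t + 4), so J'(0) = -2160.
Gradient descent moves in the -J' direction, i.e. t is increasing.
The nearest critical point in that direction is t = 3, where J'' = 10080 > 0 (a local minimum). The iterate converges there.

3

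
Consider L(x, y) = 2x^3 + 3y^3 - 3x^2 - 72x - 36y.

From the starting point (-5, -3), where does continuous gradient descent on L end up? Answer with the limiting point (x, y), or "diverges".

L is separable, so gradient descent decouples: x follows -∂L/∂x, y follows -∂L/∂y.
∂L/∂x = 6(x - 4)(x + 3); at x=-5 this is 108, so x decreases.
∂L/∂y = 9(y - 2)(y + 2); at y=-3 this is 45, so y decreases.
The x-coordinate has no critical point in that direction and runs off to infinity.

diverges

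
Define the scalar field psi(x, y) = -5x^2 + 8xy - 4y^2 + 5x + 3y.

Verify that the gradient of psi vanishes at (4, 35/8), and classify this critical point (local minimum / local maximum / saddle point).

∇psi = (-10x + 8y + 5, 8x - 8y + 3); substituting (4, 35/8) gives ∇psi = (0, 0), so (4, 35/8) is indeed a critical point.
The Hessian of psi is constant: H = [[-10, 8], [8, -8]].
det(H) = (-10)·(-8) − 8² = 16.
det(H) > 0 and tr(H) = -18 < 0, so H is negative definite and the point is a local maximum.

local maximum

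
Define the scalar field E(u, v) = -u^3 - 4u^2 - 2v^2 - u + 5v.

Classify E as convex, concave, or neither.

neither

The term -u^3 is cubic, so the Hessian is not constant.
∂²E/∂u² = -6u - 8, which takes both signs as u varies (negative for sufficiently large u). A diagonal entry of the Hessian changing sign means the Hessian is neither positive- nor negative-semidefinite on all of R^2.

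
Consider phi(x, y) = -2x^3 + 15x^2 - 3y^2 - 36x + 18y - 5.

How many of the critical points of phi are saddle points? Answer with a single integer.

1

phi separates as a function of x plus a function of y, so ∇phi=0 decouples.
∂phi/∂x = -6(x - 3)(x - 2) = 0 at x ∈ {2, 3}; ∂phi/∂y = -6(y - 3) = 0 at y ∈ {3}.
The Hessian is diagonal: diag(phi_xx, phi_yy). Second derivatives: phi_xx(2)=6, phi_xx(3)=-6; phi_yy(3)=-6.
Saddle points occur where the two diagonal entries have opposite signs: (2, 3). Count: 1.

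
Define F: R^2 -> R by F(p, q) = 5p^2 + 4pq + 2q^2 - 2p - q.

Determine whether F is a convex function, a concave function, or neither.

convex

F is quadratic, so its Hessian is the constant matrix H = [[10, 4], [4, 4]].
det(H) = 24, tr(H) = 14.
det(H) > 0 and tr(H) > 0, so H is positive definite everywhere: convex.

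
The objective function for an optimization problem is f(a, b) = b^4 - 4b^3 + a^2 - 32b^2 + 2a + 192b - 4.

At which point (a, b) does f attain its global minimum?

f(a,b) separates as P(a) + Q(b) − 4, so its minimum is min P + min Q − 4.
P'(a) = 2a + 2 vanishes at a ∈ {-1}; Q'(b) = 4(b - 4)(b - 3)(b + 4) vanishes at b ∈ {-4, 3, 4}.
Local minima of P (where P''>0): P(-1)=-1. Local minima of Q: Q(-4)=-768, Q(4)=256.
So the global minimum of f is P(-1) + Q(-4) − 4 = -1 − 768 − 4 = -773, attained at (-1, -4).

(-1, -4)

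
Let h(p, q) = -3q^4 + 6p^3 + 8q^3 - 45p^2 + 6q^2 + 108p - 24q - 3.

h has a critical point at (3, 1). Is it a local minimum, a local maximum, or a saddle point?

local minimum

The mixed partial ∂²h/∂p∂q is 0, so the Hessian at any point is diag(h_pp, h_qq) = diag(18(2p - 5), 12(-3q^2 + 4q + 1)).
At (3, 1): H = diag(18, 24).
Both eigenvalues are positive, so H is positive definite: a local minimum.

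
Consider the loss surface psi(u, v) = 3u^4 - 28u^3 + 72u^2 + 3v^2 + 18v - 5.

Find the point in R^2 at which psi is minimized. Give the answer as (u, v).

psi(u,v) separates as P(u) + Q(v) − 5, so its minimum is min P + min Q − 5.
P'(u) = 12u(u - 4)(u - 3) vanishes at u ∈ {0, 3, 4}; Q'(v) = 6v + 18 vanishes at v ∈ {-3}.
Local minima of P (where P''>0): P(0)=0, P(4)=128. Local minima of Q: Q(-3)=-27.
So the global minimum of psi is P(0) + Q(-3) − 5 = 0 − 27 − 5 = -32, attained at (0, -3).

(0, -3)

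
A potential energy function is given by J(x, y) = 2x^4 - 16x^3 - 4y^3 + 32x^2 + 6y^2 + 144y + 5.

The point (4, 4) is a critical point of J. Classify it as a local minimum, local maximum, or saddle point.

saddle point

The mixed partial ∂²J/∂x∂y is 0, so the Hessian at any point is diag(J_xx, J_yy) = diag(8(3x^2 - 12x + 8), 12(-2y + 1)).
At (4, 4): H = diag(64, -84).
The eigenvalues have opposite signs, so H is indefinite: a saddle point.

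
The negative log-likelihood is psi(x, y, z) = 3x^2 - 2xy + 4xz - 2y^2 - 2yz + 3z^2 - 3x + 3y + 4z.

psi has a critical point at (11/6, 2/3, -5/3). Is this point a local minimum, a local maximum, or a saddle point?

saddle point

The Hessian is constant: H = [[6, -2, 4], [-2, -4, -2], [4, -2, 6]].
Leading principal minors: Δ₁ = 6, Δ₂ = -28, Δ₃ = -96.
The minors fit neither the all-positive nor the alternating-sign pattern, so H is indefinite: a saddle point.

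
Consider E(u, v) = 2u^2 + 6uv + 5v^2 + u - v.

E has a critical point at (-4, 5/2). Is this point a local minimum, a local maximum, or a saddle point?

The Hessian of E is constant: H = [[4, 6], [6, 10]].
det(H) = 4·10 − 6² = 4.
det(H) > 0 and tr(H) = 14 > 0, so H is positive definite and the point is a local minimum.

local minimum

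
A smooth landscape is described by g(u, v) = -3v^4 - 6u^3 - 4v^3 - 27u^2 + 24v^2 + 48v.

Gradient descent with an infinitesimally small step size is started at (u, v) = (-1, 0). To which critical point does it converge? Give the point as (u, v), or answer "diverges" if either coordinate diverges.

g is separable, so gradient descent decouples: u follows -∂g/∂u, v follows -∂g/∂v.
∂g/∂u = -18u(u + 3); at u=-1 this is 36, so u decreases.
∂g/∂v = -12(v - 2)(v + 1)(v + 2); at v=0 this is 48, so v decreases.
u converges to its nearest critical value -3 (a local min of the u-part); v converges to -1. The iterate converges to (-3, -1).

(-3, -1)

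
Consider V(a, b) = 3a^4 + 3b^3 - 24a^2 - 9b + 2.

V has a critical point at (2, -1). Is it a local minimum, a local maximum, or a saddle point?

saddle point

The mixed partial ∂²V/∂a∂b is 0, so the Hessian at any point is diag(V_aa, V_bb) = diag(12(3a^2 - 4), 18b).
At (2, -1): H = diag(96, -18).
The eigenvalues have opposite signs, so H is indefinite: a saddle point.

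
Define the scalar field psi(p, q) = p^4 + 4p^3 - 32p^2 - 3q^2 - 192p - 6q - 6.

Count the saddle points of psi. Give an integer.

2

psi separates as a function of p plus a function of q, so ∇psi=0 decouples.
∂psi/∂p = 4(p - 4)(p + 3)(p + 4) = 0 at p ∈ {-4, -3, 4}; ∂psi/∂q = -6(q + 1) = 0 at q ∈ {-1}.
The Hessian is diagonal: diag(psi_pp, psi_qq). Second derivatives: psi_pp(-4)=32, psi_pp(-3)=-28, psi_pp(4)=224; psi_qq(-1)=-6.
Saddle points occur where the two diagonal entries have opposite signs: (-4, -1), (4, -1). Count: 2.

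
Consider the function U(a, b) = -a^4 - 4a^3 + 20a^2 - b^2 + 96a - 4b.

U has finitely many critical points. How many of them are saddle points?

U separates as a function of a plus a function of b, so ∇U=0 decouples.
∂U/∂a = -4(a - 3)(a + 2)(a + 4) = 0 at a ∈ {-4, -2, 3}; ∂U/∂b = -2(b + 2) = 0 at b ∈ {-2}.
The Hessian is diagonal: diag(U_aa, U_bb). Second derivatives: U_aa(-4)=-56, U_aa(-2)=40, U_aa(3)=-140; U_bb(-2)=-2.
Saddle points occur where the two diagonal entries have opposite signs: (-2, -2). Count: 1.

1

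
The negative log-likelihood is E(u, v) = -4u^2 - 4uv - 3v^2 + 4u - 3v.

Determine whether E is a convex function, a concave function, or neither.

concave

E is quadratic, so its Hessian is the constant matrix H = [[-8, -4], [-4, -6]].
det(H) = 32, tr(H) = -14.
det(H) > 0 and tr(H) < 0, so H is negative definite everywhere: concave.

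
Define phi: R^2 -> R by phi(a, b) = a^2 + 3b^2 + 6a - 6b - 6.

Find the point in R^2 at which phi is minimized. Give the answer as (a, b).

phi(a,b) separates as P(a) + Q(b) − 6, so its minimum is min P + min Q − 6.
P'(a) = 2a + 6 vanishes at a ∈ {-3}; Q'(b) = 6b - 6 vanishes at b ∈ {1}.
Local minima of P (where P''>0): P(-3)=-9. Local minima of Q: Q(1)=-3.
So the global minimum of phi is P(-3) + Q(1) − 6 = -9 − 3 − 6 = -18, attained at (-3, 1).

(-3, 1)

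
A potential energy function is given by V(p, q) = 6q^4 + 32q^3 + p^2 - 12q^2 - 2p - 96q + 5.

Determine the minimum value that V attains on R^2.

-316

V(p,q) separates as A(p) + B(q) + 5, so its minimum is min A + min B + 5.
A'(p) = 2p - 2 vanishes at p ∈ {1}; B'(q) = 24(q - 1)(q + 1)(q + 4) vanishes at q ∈ {-4, -1, 1}.
Local minima of A (where A''>0): A(1)=-1. Local minima of B: B(-4)=-320, B(1)=-70.
So the global minimum of V is A(1) + B(-4) + 5 = -1 − 320 + 5 = -316, attained at (1, -4).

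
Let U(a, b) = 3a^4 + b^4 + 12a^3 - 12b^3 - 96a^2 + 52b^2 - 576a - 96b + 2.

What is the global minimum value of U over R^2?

-2366

U(a,b) separates as P(a) + Q(b) + 2, so its minimum is min P + min Q + 2.
P'(a) = 12(a - 4)(a + 3)(a + 4) vanishes at a ∈ {-4, -3, 4}; Q'(b) = 4(b - 4)(b - 3)(b - 2) vanishes at b ∈ {2, 3, 4}.
Local minima of P (where P''>0): P(-4)=768, P(4)=-2304. Local minima of Q: Q(2)=-64, Q(4)=-64.
So the global minimum of U is P(4) + Q(2) + 2 = -2304 − 64 + 2 = -2366, attained at (4, 2).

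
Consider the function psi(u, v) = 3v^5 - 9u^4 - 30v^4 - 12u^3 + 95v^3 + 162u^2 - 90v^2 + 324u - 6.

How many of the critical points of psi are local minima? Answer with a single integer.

2

psi separates as a function of u plus a function of v, so ∇psi=0 decouples.
∂psi/∂u = -36(u - 3)(u + 1)(u + 3) = 0 at u ∈ {-3, -1, 3}; ∂psi/∂v = 15v(v - 4)(v - 3)(v - 1) = 0 at v ∈ {0, 1, 3, 4}.
The Hessian is diagonal: diag(psi_uu, psi_vv). Second derivatives: psi_uu(-3)=-432, psi_uu(-1)=288, psi_uu(3)=-864; psi_vv(0)=-180, psi_vv(1)=90, psi_vv(3)=-90, psi_vv(4)=180.
Local minima occur where both diagonal entries positive: (-1, 1), (-1, 4). Count: 2.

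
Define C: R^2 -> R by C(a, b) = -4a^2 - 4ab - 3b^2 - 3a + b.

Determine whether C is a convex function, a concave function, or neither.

concave

C is quadratic, so its Hessian is the constant matrix H = [[-8, -4], [-4, -6]].
det(H) = 32, tr(H) = -14.
det(H) > 0 and tr(H) < 0, so H is negative definite everywhere: concave.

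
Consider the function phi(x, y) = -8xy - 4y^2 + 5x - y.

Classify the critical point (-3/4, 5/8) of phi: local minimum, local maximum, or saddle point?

saddle point

The Hessian of phi is constant: H = [[0, -8], [-8, -8]].
det(H) = 0·(-8) − (-8)² = -64.
Since det(H) < 0, H is indefinite and the critical point is a saddle point.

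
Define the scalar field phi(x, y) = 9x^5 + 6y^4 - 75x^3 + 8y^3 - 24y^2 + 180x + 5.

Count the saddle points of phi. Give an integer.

6

phi separates as a function of x plus a function of y, so ∇phi=0 decouples.
∂phi/∂x = 45(x - 2)(x - 1)(x + 1)(x + 2) = 0 at x ∈ {-2, -1, 1, 2}; ∂phi/∂y = 24y(y - 1)(y + 2) = 0 at y ∈ {-2, 0, 1}.
The Hessian is diagonal: diag(phi_xx, phi_yy). Second derivatives: phi_xx(-2)=-540, phi_xx(-1)=270, phi_xx(1)=-270, phi_xx(2)=540; phi_yy(-2)=144, phi_yy(0)=-48, phi_yy(1)=72.
Saddle points occur where the two diagonal entries have opposite signs: (-2, -2), (-2, 1), (-1, 0), (1, -2), (1, 1), (2, 0). Count: 6.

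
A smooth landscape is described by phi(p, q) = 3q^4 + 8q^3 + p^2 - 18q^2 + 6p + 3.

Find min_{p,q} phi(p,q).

-141

phi(p,q) separates as A(p) + B(q) + 3, so its minimum is min A + min B + 3.
A'(p) = 2p + 6 vanishes at p ∈ {-3}; B'(q) = 12q(q - 1)(q + 3) vanishes at q ∈ {-3, 0, 1}.
Local minima of A (where A''>0): A(-3)=-9. Local minima of B: B(-3)=-135, B(1)=-7.
So the global minimum of phi is A(-3) + B(-3) + 3 = -9 − 135 + 3 = -141, attained at (-3, -3).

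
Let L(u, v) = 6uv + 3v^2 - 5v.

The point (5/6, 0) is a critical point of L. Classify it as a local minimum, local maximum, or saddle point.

The Hessian of L is constant: H = [[0, 6], [6, 6]].
det(H) = 0·6 − 6² = -36.
Since det(H) < 0, H is indefinite and the critical point is a saddle point.

saddle point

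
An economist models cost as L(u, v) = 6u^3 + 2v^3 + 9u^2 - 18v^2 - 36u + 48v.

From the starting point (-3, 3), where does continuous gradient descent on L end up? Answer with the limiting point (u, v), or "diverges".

diverges

L is separable, so gradient descent decouples: u follows -∂L/∂u, v follows -∂L/∂v.
∂L/∂u = 18(u - 1)(u + 2); at u=-3 this is 72, so u decreases.
∂L/∂v = 6(v - 4)(v - 2); at v=3 this is -6, so v increases.
The u-coordinate has no critical point in that direction and runs off to infinity.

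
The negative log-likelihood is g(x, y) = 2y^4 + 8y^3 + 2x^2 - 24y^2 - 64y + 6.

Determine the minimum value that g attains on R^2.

g(x,y) separates as P(x) + Q(y) + 6, so its minimum is min P + min Q + 6.
P'(x) = 4x vanishes at x ∈ {0}; Q'(y) = 8(y - 2)(y + 1)(y + 4) vanishes at y ∈ {-4, -1, 2}.
Local minima of P (where P''>0): P(0)=0. Local minima of Q: Q(-4)=-128, Q(2)=-128.
So the global minimum of g is P(0) + Q(-4) + 6 = 0 − 128 + 6 = -122, attained at (0, -4).

-122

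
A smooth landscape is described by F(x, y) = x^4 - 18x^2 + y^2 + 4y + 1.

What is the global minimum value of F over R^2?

-84

F(x,y) separates as P(x) + Q(y) + 1, so its minimum is min P + min Q + 1.
P'(x) = 4x(x - 3)(x + 3) vanishes at x ∈ {-3, 0, 3}; Q'(y) = 2y + 4 vanishes at y ∈ {-2}.
Local minima of P (where P''>0): P(-3)=-81, P(3)=-81. Local minima of Q: Q(-2)=-4.
So the global minimum of F is P(-3) + Q(-2) + 1 = -81 − 4 + 1 = -84, attained at (-3, -2).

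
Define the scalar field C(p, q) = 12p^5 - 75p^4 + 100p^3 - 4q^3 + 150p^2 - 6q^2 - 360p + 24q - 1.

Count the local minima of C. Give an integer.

2

C separates as a function of p plus a function of q, so ∇C=0 decouples.
∂C/∂p = 60(p - 3)(p - 2)(p - 1)(p + 1) = 0 at p ∈ {-1, 1, 2, 3}; ∂C/∂q = -12(q - 1)(q + 2) = 0 at q ∈ {-2, 1}.
The Hessian is diagonal: diag(C_pp, C_qq). Second derivatives: C_pp(-1)=-1440, C_pp(1)=240, C_pp(2)=-180, C_pp(3)=480; C_qq(-2)=36, C_qq(1)=-36.
Local minima occur where both diagonal entries positive: (1, -2), (3, -2). Count: 2.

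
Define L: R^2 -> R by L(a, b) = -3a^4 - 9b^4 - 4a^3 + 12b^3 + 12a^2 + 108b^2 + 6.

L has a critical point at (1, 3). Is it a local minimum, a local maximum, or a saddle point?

The mixed partial ∂²L/∂a∂b is 0, so the Hessian at any point is diag(L_aa, L_bb) = diag(12(-3a^2 - 2a + 2), 36(-3b^2 + 2b + 6)).
At (1, 3): H = diag(-36, -540).
Both eigenvalues are negative, so H is negative definite: a local maximum.

local maximum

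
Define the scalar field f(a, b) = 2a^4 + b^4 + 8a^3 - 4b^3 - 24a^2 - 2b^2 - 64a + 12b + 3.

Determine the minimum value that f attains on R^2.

-134

f(a,b) separates as P(a) + Q(b) + 3, so its minimum is min P + min Q + 3.
P'(a) = 8(a - 2)(a + 1)(a + 4) vanishes at a ∈ {-4, -1, 2}; Q'(b) = 4(b - 3)(b - 1)(b + 1) vanishes at b ∈ {-1, 1, 3}.
Local minima of P (where P''>0): P(-4)=-128, P(2)=-128. Local minima of Q: Q(-1)=-9, Q(3)=-9.
So the global minimum of f is P(-4) + Q(-1) + 3 = -128 − 9 + 3 = -134, attained at (-4, -1).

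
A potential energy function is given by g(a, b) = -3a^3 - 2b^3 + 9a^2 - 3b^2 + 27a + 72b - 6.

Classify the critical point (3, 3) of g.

The mixed partial ∂²g/∂a∂b is 0, so the Hessian at any point is diag(g_aa, g_bb) = diag(18(-a + 1), -6(2b + 1)).
At (3, 3): H = diag(-36, -42).
Both eigenvalues are negative, so H is negative definite: a local maximum.

local maximum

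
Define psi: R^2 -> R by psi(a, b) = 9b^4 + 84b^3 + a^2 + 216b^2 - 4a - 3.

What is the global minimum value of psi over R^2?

psi(a,b) separates as P(a) + Q(b) − 3, so its minimum is min P + min Q − 3.
P'(a) = 2a - 4 vanishes at a ∈ {2}; Q'(b) = 36b(b + 3)(b + 4) vanishes at b ∈ {-4, -3, 0}.
Local minima of P (where P''>0): P(2)=-4. Local minima of Q: Q(-4)=384, Q(0)=0.
So the global minimum of psi is P(2) + Q(0) − 3 = -4 + 0 − 3 = -7, attained at (2, 0).

-7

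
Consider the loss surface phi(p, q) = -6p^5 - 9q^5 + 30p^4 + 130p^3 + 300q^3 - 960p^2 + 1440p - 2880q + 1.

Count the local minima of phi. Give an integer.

4

phi separates as a function of p plus a function of q, so ∇phi=0 decouples.
∂phi/∂p = -30(p - 4)(p - 3)(p - 1)(p + 4) = 0 at p ∈ {-4, 1, 3, 4}; ∂phi/∂q = -45(q - 4)(q - 2)(q + 2)(q + 4) = 0 at q ∈ {-4, -2, 2, 4}.
The Hessian is diagonal: diag(phi_pp, phi_qq). Second derivatives: phi_pp(-4)=8400, phi_pp(1)=-900, phi_pp(3)=420, phi_pp(4)=-720; phi_qq(-4)=4320, phi_qq(-2)=-2160, phi_qq(2)=2160, phi_qq(4)=-4320.
Local minima occur where both diagonal entries positive: (-4, -4), (-4, 2), (3, -4), (3, 2). Count: 4.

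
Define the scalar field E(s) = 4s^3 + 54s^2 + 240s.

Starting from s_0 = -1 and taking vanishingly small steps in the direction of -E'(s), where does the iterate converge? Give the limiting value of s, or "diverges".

-4

E'(s) = 12(s + 4)(s + 5), so E'(-1) = 144.
Gradient descent moves in the -E' direction, i.e. s is decreasing.
The nearest critical point in that direction is s = -4, where E'' = 12 > 0 (a local minimum). The iterate converges there.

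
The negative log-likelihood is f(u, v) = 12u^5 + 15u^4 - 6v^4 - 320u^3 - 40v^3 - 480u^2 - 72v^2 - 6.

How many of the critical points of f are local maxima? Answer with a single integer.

4

f separates as a function of u plus a function of v, so ∇f=0 decouples.
∂f/∂u = 60u(u - 4)(u + 1)(u + 4) = 0 at u ∈ {-4, -1, 0, 4}; ∂f/∂v = -24v(v + 2)(v + 3) = 0 at v ∈ {-3, -2, 0}.
The Hessian is diagonal: diag(f_uu, f_vv). Second derivatives: f_uu(-4)=-5760, f_uu(-1)=900, f_uu(0)=-960, f_uu(4)=9600; f_vv(-3)=-72, f_vv(-2)=48, f_vv(0)=-144.
Local maxima occur where both diagonal entries negative: (-4, -3), (-4, 0), (0, -3), (0, 0). Count: 4.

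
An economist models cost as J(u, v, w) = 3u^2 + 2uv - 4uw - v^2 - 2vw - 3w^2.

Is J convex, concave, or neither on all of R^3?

J is quadratic, so its Hessian is the constant matrix H = [[6, 2, -4], [2, -2, -2], [-4, -2, -6]].
Leading principal minors: 6, -16, 136.
Neither pattern holds ⇒ H is indefinite ⇒ neither convex nor concave.

neither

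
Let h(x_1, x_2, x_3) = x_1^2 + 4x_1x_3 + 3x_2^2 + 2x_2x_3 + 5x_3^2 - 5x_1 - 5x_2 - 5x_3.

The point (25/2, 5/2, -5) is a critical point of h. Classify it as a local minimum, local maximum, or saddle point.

The Hessian is constant: H = [[2, 0, 4], [0, 6, 2], [4, 2, 10]].
Leading principal minors: Δ₁ = 2, Δ₂ = 12, Δ₃ = 16.
All leading minors are positive, so H is positive definite: a local minimum.

local minimum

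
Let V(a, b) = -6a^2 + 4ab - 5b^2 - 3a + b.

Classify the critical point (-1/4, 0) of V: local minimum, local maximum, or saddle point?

The Hessian of V is constant: H = [[-12, 4], [4, -10]].
det(H) = (-12)·(-10) − 4² = 104.
det(H) > 0 and tr(H) = -22 < 0, so H is negative definite and the point is a local maximum.

local maximum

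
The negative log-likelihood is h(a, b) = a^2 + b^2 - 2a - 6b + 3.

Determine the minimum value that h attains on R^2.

-7

h(a,b) separates as P(a) + Q(b) + 3, so its minimum is min P + min Q + 3.
P'(a) = 2a - 2 vanishes at a ∈ {1}; Q'(b) = 2b - 6 vanishes at b ∈ {3}.
Local minima of P (where P''>0): P(1)=-1. Local minima of Q: Q(3)=-9.
So the global minimum of h is P(1) + Q(3) + 3 = -1 − 9 + 3 = -7, attained at (1, 3).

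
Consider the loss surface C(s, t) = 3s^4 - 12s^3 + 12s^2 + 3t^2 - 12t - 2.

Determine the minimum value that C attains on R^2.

-14

C(s,t) separates as P(s) + Q(t) − 2, so its minimum is min P + min Q − 2.
P'(s) = 12s(s - 2)(s - 1) vanishes at s ∈ {0, 1, 2}; Q'(t) = 6(t - 2) vanishes at t ∈ {2}.
Local minima of P (where P''>0): P(0)=0, P(2)=0. Local minima of Q: Q(2)=-12.
So the global minimum of C is P(0) + Q(2) − 2 = 0 − 12 − 2 = -14, attained at (0, 2).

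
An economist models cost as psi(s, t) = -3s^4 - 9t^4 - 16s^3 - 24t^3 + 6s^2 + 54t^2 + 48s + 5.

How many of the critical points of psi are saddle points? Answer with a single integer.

psi separates as a function of s plus a function of t, so ∇psi=0 decouples.
∂psi/∂s = -12(s - 1)(s + 1)(s + 4) = 0 at s ∈ {-4, -1, 1}; ∂psi/∂t = -36t(t - 1)(t + 3) = 0 at t ∈ {-3, 0, 1}.
The Hessian is diagonal: diag(psi_ss, psi_tt). Second derivatives: psi_ss(-4)=-180, psi_ss(-1)=72, psi_ss(1)=-120; psi_tt(-3)=-432, psi_tt(0)=108, psi_tt(1)=-144.
Saddle points occur where the two diagonal entries have opposite signs: (-4, 0), (-1, -3), (-1, 1), (1, 0). Count: 4.

4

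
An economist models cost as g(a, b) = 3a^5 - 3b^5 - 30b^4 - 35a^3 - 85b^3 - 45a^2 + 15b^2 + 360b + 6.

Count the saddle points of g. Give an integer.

8

g separates as a function of a plus a function of b, so ∇g=0 decouples.
∂g/∂a = 15a(a - 3)(a + 1)(a + 2) = 0 at a ∈ {-2, -1, 0, 3}; ∂g/∂b = -15(b - 1)(b + 2)(b + 3)(b + 4) = 0 at b ∈ {-4, -3, -2, 1}.
The Hessian is diagonal: diag(g_aa, g_bb). Second derivatives: g_aa(-2)=-150, g_aa(-1)=60, g_aa(0)=-90, g_aa(3)=900; g_bb(-4)=150, g_bb(-3)=-60, g_bb(-2)=90, g_bb(1)=-900.
Saddle points occur where the two diagonal entries have opposite signs: (-2, -4), (-2, -2), (-1, -3), (-1, 1), (0, -4), (0, -2), (3, -3), (3, 1). Count: 8.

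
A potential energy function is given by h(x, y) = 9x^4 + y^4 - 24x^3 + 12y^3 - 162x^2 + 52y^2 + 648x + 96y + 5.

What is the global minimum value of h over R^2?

h(x,y) separates as P(x) + Q(y) + 5, so its minimum is min P + min Q + 5.
P'(x) = 36(x - 3)(x - 2)(x + 3) vanishes at x ∈ {-3, 2, 3}; Q'(y) = 4(y + 2)(y + 3)(y + 4) vanishes at y ∈ {-4, -3, -2}.
Local minima of P (where P''>0): P(-3)=-2025, P(3)=567. Local minima of Q: Q(-4)=-64, Q(-2)=-64.
So the global minimum of h is P(-3) + Q(-4) + 5 = -2025 − 64 + 5 = -2084, attained at (-3, -4).

-2084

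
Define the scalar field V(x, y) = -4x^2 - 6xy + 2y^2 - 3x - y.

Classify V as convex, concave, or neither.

neither

V is quadratic, so its Hessian is the constant matrix H = [[-8, -6], [-6, 4]].
det(H) = -68, tr(H) = -4.
det(H) < 0, so H is indefinite: neither convex nor concave.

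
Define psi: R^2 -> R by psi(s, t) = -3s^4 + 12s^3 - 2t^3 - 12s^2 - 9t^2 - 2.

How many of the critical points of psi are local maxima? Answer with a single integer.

2

psi separates as a function of s plus a function of t, so ∇psi=0 decouples.
∂psi/∂s = -12s(s - 2)(s - 1) = 0 at s ∈ {0, 1, 2}; ∂psi/∂t = -6t(t + 3) = 0 at t ∈ {-3, 0}.
The Hessian is diagonal: diag(psi_ss, psi_tt). Second derivatives: psi_ss(0)=-24, psi_ss(1)=12, psi_ss(2)=-24; psi_tt(-3)=18, psi_tt(0)=-18.
Local maxima occur where both diagonal entries negative: (0, 0), (2, 0). Count: 2.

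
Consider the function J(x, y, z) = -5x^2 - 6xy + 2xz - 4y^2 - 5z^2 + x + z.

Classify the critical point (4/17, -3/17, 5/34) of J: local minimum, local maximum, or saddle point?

The Hessian is constant: H = [[-10, -6, 2], [-6, -8, 0], [2, 0, -10]].
Leading principal minors: Δ₁ = -10, Δ₂ = 44, Δ₃ = -408.
The minors alternate sign starting negative (−, +, −), so H is negative definite: a local maximum.

local maximum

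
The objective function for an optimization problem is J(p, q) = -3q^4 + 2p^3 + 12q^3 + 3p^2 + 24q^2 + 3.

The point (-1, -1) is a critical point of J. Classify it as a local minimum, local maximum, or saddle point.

local maximum

The mixed partial ∂²J/∂p∂q is 0, so the Hessian at any point is diag(J_pp, J_qq) = diag(6(2p + 1), 12(-3q^2 + 6q + 4)).
At (-1, -1): H = diag(-6, -60).
Both eigenvalues are negative, so H is negative definite: a local maximum.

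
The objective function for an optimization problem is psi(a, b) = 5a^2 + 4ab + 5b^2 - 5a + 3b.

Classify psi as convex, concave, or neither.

psi is quadratic, so its Hessian is the constant matrix H = [[10, 4], [4, 10]].
det(H) = 84, tr(H) = 20.
det(H) > 0 and tr(H) > 0, so H is positive definite everywhere: convex.

convex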